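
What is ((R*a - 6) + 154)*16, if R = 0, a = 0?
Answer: 2368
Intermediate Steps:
((R*a - 6) + 154)*16 = ((0*0 - 6) + 154)*16 = ((0 - 6) + 154)*16 = (-6 + 154)*16 = 148*16 = 2368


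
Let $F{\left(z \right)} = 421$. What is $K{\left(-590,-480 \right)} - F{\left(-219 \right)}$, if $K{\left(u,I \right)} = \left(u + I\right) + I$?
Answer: $-1971$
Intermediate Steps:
$K{\left(u,I \right)} = u + 2 I$ ($K{\left(u,I \right)} = \left(I + u\right) + I = u + 2 I$)
$K{\left(-590,-480 \right)} - F{\left(-219 \right)} = \left(-590 + 2 \left(-480\right)\right) - 421 = \left(-590 - 960\right) - 421 = -1550 - 421 = -1971$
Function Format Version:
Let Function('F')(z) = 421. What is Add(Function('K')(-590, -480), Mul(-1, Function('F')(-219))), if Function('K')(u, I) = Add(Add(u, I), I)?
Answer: -1971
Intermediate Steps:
Function('K')(u, I) = Add(u, Mul(2, I)) (Function('K')(u, I) = Add(Add(I, u), I) = Add(u, Mul(2, I)))
Add(Function('K')(-590, -480), Mul(-1, Function('F')(-219))) = Add(Add(-590, Mul(2, -480)), Mul(-1, 421)) = Add(Add(-590, -960), -421) = Add(-1550, -421) = -1971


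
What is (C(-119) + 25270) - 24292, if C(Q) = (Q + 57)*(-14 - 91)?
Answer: 7488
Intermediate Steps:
C(Q) = -5985 - 105*Q (C(Q) = (57 + Q)*(-105) = -5985 - 105*Q)
(C(-119) + 25270) - 24292 = ((-5985 - 105*(-119)) + 25270) - 24292 = ((-5985 + 12495) + 25270) - 24292 = (6510 + 25270) - 24292 = 31780 - 24292 = 7488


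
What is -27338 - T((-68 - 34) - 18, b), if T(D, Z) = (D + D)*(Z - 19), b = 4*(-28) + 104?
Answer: -33818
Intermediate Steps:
b = -8 (b = -112 + 104 = -8)
T(D, Z) = 2*D*(-19 + Z) (T(D, Z) = (2*D)*(-19 + Z) = 2*D*(-19 + Z))
-27338 - T((-68 - 34) - 18, b) = -27338 - 2*((-68 - 34) - 18)*(-19 - 8) = -27338 - 2*(-102 - 18)*(-27) = -27338 - 2*(-120)*(-27) = -27338 - 1*6480 = -27338 - 6480 = -33818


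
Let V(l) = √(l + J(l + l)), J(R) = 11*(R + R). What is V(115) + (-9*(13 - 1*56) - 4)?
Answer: 383 + 15*√23 ≈ 454.94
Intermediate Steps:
J(R) = 22*R (J(R) = 11*(2*R) = 22*R)
V(l) = 3*√5*√l (V(l) = √(l + 22*(l + l)) = √(l + 22*(2*l)) = √(l + 44*l) = √(45*l) = 3*√5*√l)
V(115) + (-9*(13 - 1*56) - 4) = 3*√5*√115 + (-9*(13 - 1*56) - 4) = 15*√23 + (-9*(13 - 56) - 4) = 15*√23 + (-9*(-43) - 4) = 15*√23 + (387 - 4) = 15*√23 + 383 = 383 + 15*√23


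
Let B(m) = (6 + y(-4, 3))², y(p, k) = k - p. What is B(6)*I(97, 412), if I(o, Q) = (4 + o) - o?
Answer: 676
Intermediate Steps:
I(o, Q) = 4
B(m) = 169 (B(m) = (6 + (3 - 1*(-4)))² = (6 + (3 + 4))² = (6 + 7)² = 13² = 169)
B(6)*I(97, 412) = 169*4 = 676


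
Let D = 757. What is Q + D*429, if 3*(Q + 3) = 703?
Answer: 974953/3 ≈ 3.2498e+5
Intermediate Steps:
Q = 694/3 (Q = -3 + (⅓)*703 = -3 + 703/3 = 694/3 ≈ 231.33)
Q + D*429 = 694/3 + 757*429 = 694/3 + 324753 = 974953/3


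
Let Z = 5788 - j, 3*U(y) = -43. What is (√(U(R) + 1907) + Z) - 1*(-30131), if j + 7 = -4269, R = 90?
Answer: 40195 + √17034/3 ≈ 40239.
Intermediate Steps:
U(y) = -43/3 (U(y) = (⅓)*(-43) = -43/3)
j = -4276 (j = -7 - 4269 = -4276)
Z = 10064 (Z = 5788 - 1*(-4276) = 5788 + 4276 = 10064)
(√(U(R) + 1907) + Z) - 1*(-30131) = (√(-43/3 + 1907) + 10064) - 1*(-30131) = (√(5678/3) + 10064) + 30131 = (√17034/3 + 10064) + 30131 = (10064 + √17034/3) + 30131 = 40195 + √17034/3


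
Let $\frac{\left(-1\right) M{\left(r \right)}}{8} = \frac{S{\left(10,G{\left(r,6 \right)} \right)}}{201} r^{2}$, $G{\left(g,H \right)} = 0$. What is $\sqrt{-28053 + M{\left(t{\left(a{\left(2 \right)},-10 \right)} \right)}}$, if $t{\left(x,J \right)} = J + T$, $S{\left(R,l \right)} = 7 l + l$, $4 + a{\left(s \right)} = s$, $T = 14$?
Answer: $3 i \sqrt{3117} \approx 167.49 i$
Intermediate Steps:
$a{\left(s \right)} = -4 + s$
$S{\left(R,l \right)} = 8 l$
$t{\left(x,J \right)} = 14 + J$ ($t{\left(x,J \right)} = J + 14 = 14 + J$)
$M{\left(r \right)} = 0$ ($M{\left(r \right)} = - 8 \frac{8 \cdot 0}{201} r^{2} = - 8 \cdot 0 \cdot \frac{1}{201} r^{2} = - 8 \cdot 0 r^{2} = \left(-8\right) 0 = 0$)
$\sqrt{-28053 + M{\left(t{\left(a{\left(2 \right)},-10 \right)} \right)}} = \sqrt{-28053 + 0} = \sqrt{-28053} = 3 i \sqrt{3117}$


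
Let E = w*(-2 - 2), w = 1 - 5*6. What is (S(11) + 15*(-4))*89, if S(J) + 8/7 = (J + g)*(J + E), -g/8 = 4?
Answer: -1699633/7 ≈ -2.4280e+5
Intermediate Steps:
g = -32 (g = -8*4 = -32)
w = -29 (w = 1 - 30 = -29)
E = 116 (E = -29*(-2 - 2) = -29*(-4) = 116)
S(J) = -8/7 + (-32 + J)*(116 + J) (S(J) = -8/7 + (J - 32)*(J + 116) = -8/7 + (-32 + J)*(116 + J))
(S(11) + 15*(-4))*89 = ((-25992/7 + 11**2 + 84*11) + 15*(-4))*89 = ((-25992/7 + 121 + 924) - 60)*89 = (-18677/7 - 60)*89 = -19097/7*89 = -1699633/7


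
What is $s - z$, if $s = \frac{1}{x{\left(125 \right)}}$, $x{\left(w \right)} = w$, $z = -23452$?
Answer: $\frac{2931501}{125} \approx 23452.0$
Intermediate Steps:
$s = \frac{1}{125} \approx 0.008$
$s - z = \frac{1}{125} - -23452 = \frac{1}{125} + 23452 = \frac{2931501}{125}$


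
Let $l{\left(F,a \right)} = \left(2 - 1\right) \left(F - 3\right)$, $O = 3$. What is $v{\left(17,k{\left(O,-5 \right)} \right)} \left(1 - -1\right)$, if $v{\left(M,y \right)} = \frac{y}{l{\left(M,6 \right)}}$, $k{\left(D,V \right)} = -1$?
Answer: $- \frac{1}{7} \approx -0.14286$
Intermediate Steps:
$l{\left(F,a \right)} = -3 + F$ ($l{\left(F,a \right)} = 1 \left(-3 + F\right) = -3 + F$)
$v{\left(M,y \right)} = \frac{y}{-3 + M}$
$v{\left(17,k{\left(O,-5 \right)} \right)} \left(1 - -1\right) = - \frac{1}{-3 + 17} \left(1 - -1\right) = - \frac{1}{14} \left(1 + 1\right) = \left(-1\right) \frac{1}{14} \cdot 2 = \left(- \frac{1}{14}\right) 2 = - \frac{1}{7}$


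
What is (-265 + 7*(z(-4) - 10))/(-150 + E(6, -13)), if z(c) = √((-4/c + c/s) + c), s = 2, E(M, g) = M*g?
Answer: 335/228 - 7*I*√5/228 ≈ 1.4693 - 0.068651*I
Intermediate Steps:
z(c) = √(-4/c + 3*c/2) (z(c) = √((-4/c + c/2) + c) = √((c/2 - 4/c) + c) = √(-4/c + 3*c/2))
(-265 + 7*(z(-4) - 10))/(-150 + E(6, -13)) = (-265 + 7*(√(-16/(-4) + 6*(-4))/2 - 10))/(-150 + 6*(-13)) = (-265 + 7*(√(-16*(-¼) - 24)/2 - 10))/(-150 - 78) = (-265 + 7*(√(4 - 24)/2 - 10))/(-228) = (-265 + 7*(√(-20)/2 - 10))*(-1/228) = (-265 + 7*((2*I*√5)/2 - 10))*(-1/228) = (-265 + 7*(I*√5 - 10))*(-1/228) = (-265 + 7*(-10 + I*√5))*(-1/228) = (-265 + (-70 + 7*I*√5))*(-1/228) = (-335 + 7*I*√5)*(-1/228) = 335/228 - 7*I*√5/228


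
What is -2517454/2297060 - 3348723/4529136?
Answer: -1591175766177/866974761680 ≈ -1.8353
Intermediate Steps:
-2517454/2297060 - 3348723/4529136 = -2517454*1/2297060 - 3348723*1/4529136 = -1258727/1148530 - 1116241/1509712 = -1591175766177/866974761680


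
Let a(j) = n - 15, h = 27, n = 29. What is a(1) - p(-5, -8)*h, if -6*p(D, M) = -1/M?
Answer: 233/16 ≈ 14.563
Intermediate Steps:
p(D, M) = 1/(6*M) (p(D, M) = -(-1)/(6*M) = 1/(6*M))
a(j) = 14 (a(j) = 29 - 15 = 14)
a(1) - p(-5, -8)*h = 14 - (1/6)/(-8)*27 = 14 - (1/6)*(-1/8)*27 = 14 - (-1)*27/48 = 14 - 1*(-9/16) = 14 + 9/16 = 233/16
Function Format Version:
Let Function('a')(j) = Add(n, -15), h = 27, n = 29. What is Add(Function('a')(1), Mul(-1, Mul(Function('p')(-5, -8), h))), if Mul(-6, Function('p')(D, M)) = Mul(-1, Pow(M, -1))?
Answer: Rational(233, 16) ≈ 14.563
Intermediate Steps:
Function('p')(D, M) = Mul(Rational(1, 6), Pow(M, -1)) (Function('p')(D, M) = Mul(Rational(-1, 6), Mul(-1, Pow(M, -1))) = Mul(Rational(1, 6), Pow(M, -1)))
Function('a')(j) = 14 (Function('a')(j) = Add(29, -15) = 14)
Add(Function('a')(1), Mul(-1, Mul(Function('p')(-5, -8), h))) = Add(14, Mul(-1, Mul(Mul(Rational(1, 6), Pow(-8, -1)), 27))) = Add(14, Mul(-1, Mul(Mul(Rational(1, 6), Rational(-1, 8)), 27))) = Add(14, Mul(-1, Mul(Rational(-1, 48), 27))) = Add(14, Mul(-1, Rational(-9, 16))) = Add(14, Rational(9, 16)) = Rational(233, 16)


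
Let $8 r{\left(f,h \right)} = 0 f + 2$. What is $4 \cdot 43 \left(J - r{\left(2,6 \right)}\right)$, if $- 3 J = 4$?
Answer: $- \frac{817}{3} \approx -272.33$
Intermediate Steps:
$J = - \frac{4}{3}$ ($J = \left(- \frac{1}{3}\right) 4 = - \frac{4}{3} \approx -1.3333$)
$r{\left(f,h \right)} = \frac{1}{4}$ ($r{\left(f,h \right)} = \frac{0 f + 2}{8} = \frac{0 + 2}{8} = \frac{1}{8} \cdot 2 = \frac{1}{4}$)
$4 \cdot 43 \left(J - r{\left(2,6 \right)}\right) = 4 \cdot 43 \left(- \frac{4}{3} - \frac{1}{4}\right) = 172 \left(- \frac{4}{3} - \frac{1}{4}\right) = 172 \left(- \frac{19}{12}\right) = - \frac{817}{3}$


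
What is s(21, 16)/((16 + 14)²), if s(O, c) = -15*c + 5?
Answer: -47/180 ≈ -0.26111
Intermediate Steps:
s(O, c) = 5 - 15*c
s(21, 16)/((16 + 14)²) = (5 - 15*16)/((16 + 14)²) = (5 - 240)/(30²) = -235/900 = -235*1/900 = -47/180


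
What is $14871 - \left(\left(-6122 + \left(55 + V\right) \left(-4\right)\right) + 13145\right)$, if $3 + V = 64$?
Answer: $8312$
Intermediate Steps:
$V = 61$ ($V = -3 + 64 = 61$)
$14871 - \left(\left(-6122 + \left(55 + V\right) \left(-4\right)\right) + 13145\right) = 14871 - \left(\left(-6122 + \left(55 + 61\right) \left(-4\right)\right) + 13145\right) = 14871 - \left(\left(-6122 + 116 \left(-4\right)\right) + 13145\right) = 14871 - \left(\left(-6122 - 464\right) + 13145\right) = 14871 - \left(-6586 + 13145\right) = 14871 - 6559 = 8312$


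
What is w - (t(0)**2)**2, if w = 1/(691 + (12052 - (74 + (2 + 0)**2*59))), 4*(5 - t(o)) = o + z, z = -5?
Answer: -4856640369/3182848 ≈ -1525.9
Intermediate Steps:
t(o) = 25/4 - o/4 (t(o) = 5 - (o - 5)/4 = 5 - (-5 + o)/4 = 5 + (5/4 - o/4) = 25/4 - o/4)
w = 1/12433 (w = 1/(691 + (12052 - (74 + 2**2*59))) = 1/(691 + (12052 - (74 + 4*59))) = 1/(691 + (12052 - (74 + 236))) = 1/(691 + (12052 - 1*310)) = 1/(691 + (12052 - 310)) = 1/(691 + 11742) = 1/12433 ≈ 8.0431e-5)
w - (t(0)**2)**2 = 1/12433 - ((25/4 - 1/4*0)**2)**2 = 1/12433 - ((25/4 + 0)**2)**2 = 1/12433 - ((25/4)**2)**2 = 1/12433 - (625/16)**2 = 1/12433 - 1*390625/256 = 1/12433 - 390625/256 = -4856640369/3182848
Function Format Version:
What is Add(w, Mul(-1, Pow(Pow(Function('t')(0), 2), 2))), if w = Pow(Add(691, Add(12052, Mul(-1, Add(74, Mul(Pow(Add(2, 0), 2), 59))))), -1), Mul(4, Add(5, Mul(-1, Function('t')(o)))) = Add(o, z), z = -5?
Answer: Rational(-4856640369, 3182848) ≈ -1525.9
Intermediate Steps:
Function('t')(o) = Add(Rational(25, 4), Mul(Rational(-1, 4), o)) (Function('t')(o) = Add(5, Mul(Rational(-1, 4), Add(o, -5))) = Add(5, Mul(Rational(-1, 4), Add(-5, o))) = Add(5, Add(Rational(5, 4), Mul(Rational(-1, 4), o))) = Add(Rational(25, 4), Mul(Rational(-1, 4), o)))
w = Rational(1, 12433) (w = Pow(Add(691, Add(12052, Mul(-1, Add(74, Mul(Pow(2, 2), 59))))), -1) = Pow(Add(691, Add(12052, Mul(-1, Add(74, Mul(4, 59))))), -1) = Pow(Add(691, Add(12052, Mul(-1, Add(74, 236)))), -1) = Pow(Add(691, Add(12052, Mul(-1, 310))), -1) = Pow(Add(691, Add(12052, -310)), -1) = Pow(Add(691, 11742), -1) = Pow(12433, -1) = Rational(1, 12433) ≈ 8.0431e-5)
Add(w, Mul(-1, Pow(Pow(Function('t')(0), 2), 2))) = Add(Rational(1, 12433), Mul(-1, Pow(Pow(Add(Rational(25, 4), Mul(Rational(-1, 4), 0)), 2), 2))) = Add(Rational(1, 12433), Mul(-1, Pow(Pow(Add(Rational(25, 4), 0), 2), 2))) = Add(Rational(1, 12433), Mul(-1, Pow(Pow(Rational(25, 4), 2), 2))) = Add(Rational(1, 12433), Mul(-1, Pow(Rational(625, 16), 2))) = Add(Rational(1, 12433), Mul(-1, Rational(390625, 256))) = Add(Rational(1, 12433), Rational(-390625, 256)) = Rational(-4856640369, 3182848)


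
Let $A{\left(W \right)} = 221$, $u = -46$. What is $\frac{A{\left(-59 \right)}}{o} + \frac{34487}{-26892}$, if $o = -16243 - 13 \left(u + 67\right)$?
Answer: $- \frac{71941303}{55518534} \approx -1.2958$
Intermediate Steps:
$o = -16516$ ($o = -16243 - 13 \left(-46 + 67\right) = -16243 - 273 = -16516$)
$\frac{A{\left(-59 \right)}}{o} + \frac{34487}{-26892} = \frac{221}{-16516} + \frac{34487}{-26892} = 221 \left(- \frac{1}{16516}\right) + 34487 \left(- \frac{1}{26892}\right) = - \frac{221}{16516} - \frac{34487}{26892} = - \frac{71941303}{55518534}$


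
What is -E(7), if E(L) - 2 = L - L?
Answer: -2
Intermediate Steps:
E(L) = 2 (E(L) = 2 + (L - L) = 2 + 0 = 2)
-E(7) = -1*2 = -2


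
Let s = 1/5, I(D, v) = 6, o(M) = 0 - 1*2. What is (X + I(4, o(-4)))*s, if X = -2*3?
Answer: 0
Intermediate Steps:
o(M) = -2 (o(M) = 0 - 2 = -2)
s = ⅕ (s = 1*(⅕) = ⅕ ≈ 0.20000)
X = -6
(X + I(4, o(-4)))*s = (-6 + 6)*(⅕) = 0*(⅕) = 0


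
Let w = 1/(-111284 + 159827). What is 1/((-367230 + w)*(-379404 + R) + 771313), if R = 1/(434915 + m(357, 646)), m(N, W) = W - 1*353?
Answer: 1920572904/267592082585295030821 ≈ 7.1772e-12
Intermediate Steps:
m(N, W) = -353 + W (m(N, W) = W - 353 = -353 + W)
w = 1/48543 ≈ 2.0600e-5
R = 1/435208 (R = 1/(434915 + (-353 + 646)) = 1/(434915 + 293) = 1/435208 ≈ 2.2978e-6)
1/((-367230 + w)*(-379404 + R) + 771313) = 1/((-367230 + 1/48543)*(-379404 + 1/435208) + 771313) = 1/(-17826445889/48543*(-165119656031/435208) + 771313) = 1/(267590601222446727869/1920572904 + 771313) = 1/(267592082585295030821/1920572904) = 1920572904/267592082585295030821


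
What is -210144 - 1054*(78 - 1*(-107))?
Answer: -405134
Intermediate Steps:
-210144 - 1054*(78 - 1*(-107)) = -210144 - 1054*(78 + 107) = -210144 - 1054*185 = -210144 - 194990 = -405134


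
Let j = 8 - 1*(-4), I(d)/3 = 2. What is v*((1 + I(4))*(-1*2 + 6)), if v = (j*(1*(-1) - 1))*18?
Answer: -12096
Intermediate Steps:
I(d) = 6 (I(d) = 3*2 = 6)
j = 12 (j = 8 + 4 = 12)
v = -432 (v = (12*(1*(-1) - 1))*18 = (12*(-1 - 1))*18 = (12*(-2))*18 = -24*18 = -432)
v*((1 + I(4))*(-1*2 + 6)) = -432*(1 + 6)*(-1*2 + 6) = -3024*(-2 + 6) = -3024*4 = -432*28 = -12096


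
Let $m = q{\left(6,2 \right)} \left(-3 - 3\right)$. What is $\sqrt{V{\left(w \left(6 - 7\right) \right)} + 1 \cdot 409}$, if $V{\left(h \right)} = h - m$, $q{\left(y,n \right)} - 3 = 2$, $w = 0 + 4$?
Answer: $\sqrt{435} \approx 20.857$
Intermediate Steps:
$w = 4$
$q{\left(y,n \right)} = 5$ ($q{\left(y,n \right)} = 3 + 2 = 5$)
$m = -30$ ($m = 5 \left(-3 - 3\right) = 5 \left(-6\right) = -30$)
$V{\left(h \right)} = 30 + h$ ($V{\left(h \right)} = h - -30 = h + 30 = 30 + h$)
$\sqrt{V{\left(w \left(6 - 7\right) \right)} + 1 \cdot 409} = \sqrt{\left(30 + 4 \left(6 - 7\right)\right) + 1 \cdot 409} = \sqrt{\left(30 + 4 \left(-1\right)\right) + 409} = \sqrt{\left(30 - 4\right) + 409} = \sqrt{26 + 409} = \sqrt{435}$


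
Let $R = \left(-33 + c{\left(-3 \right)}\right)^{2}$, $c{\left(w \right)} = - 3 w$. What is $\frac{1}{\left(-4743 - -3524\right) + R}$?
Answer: $- \frac{1}{643} \approx -0.0015552$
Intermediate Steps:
$R = 576$ ($R = \left(-33 - -9\right)^{2} = \left(-33 + 9\right)^{2} = \left(-24\right)^{2} = 576$)
$\frac{1}{\left(-4743 - -3524\right) + R} = \frac{1}{\left(-4743 - -3524\right) + 576} = \frac{1}{\left(-4743 + 3524\right) + 576} = \frac{1}{-1219 + 576} = \frac{1}{-643} = - \frac{1}{643}$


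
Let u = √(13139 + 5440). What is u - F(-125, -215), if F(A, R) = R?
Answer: 215 + √18579 ≈ 351.30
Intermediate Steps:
u = √18579 ≈ 136.30
u - F(-125, -215) = √18579 - 1*(-215) = √18579 + 215 = 215 + √18579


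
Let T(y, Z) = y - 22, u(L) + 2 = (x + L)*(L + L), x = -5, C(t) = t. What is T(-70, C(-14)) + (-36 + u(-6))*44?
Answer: 4044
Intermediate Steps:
u(L) = -2 + 2*L*(-5 + L) (u(L) = -2 + (-5 + L)*(L + L) = -2 + (-5 + L)*(2*L) = -2 + 2*L*(-5 + L))
T(y, Z) = -22 + y
T(-70, C(-14)) + (-36 + u(-6))*44 = (-22 - 70) + (-36 + (-2 - 10*(-6) + 2*(-6)**2))*44 = -92 + (-36 + (-2 + 60 + 2*36))*44 = -92 + (-36 + (-2 + 60 + 72))*44 = -92 + (-36 + 130)*44 = -92 + 94*44 = -92 + 4136 = 4044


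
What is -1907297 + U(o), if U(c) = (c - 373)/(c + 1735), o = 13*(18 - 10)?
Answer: -3507519452/1839 ≈ -1.9073e+6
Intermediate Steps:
o = 104 (o = 13*8 = 104)
U(c) = (-373 + c)/(1735 + c)
-1907297 + U(o) = -1907297 + (-373 + 104)/(1735 + 104) = -1907297 - 269/1839 = -3507519452/1839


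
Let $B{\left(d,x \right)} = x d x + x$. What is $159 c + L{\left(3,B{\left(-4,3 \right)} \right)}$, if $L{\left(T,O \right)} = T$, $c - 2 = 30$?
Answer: $5091$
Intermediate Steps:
$B{\left(d,x \right)} = x + d x^{2}$ ($B{\left(d,x \right)} = d x x + x = d x^{2} + x = x + d x^{2}$)
$c = 32$ ($c = 2 + 30 = 32$)
$159 c + L{\left(3,B{\left(-4,3 \right)} \right)} = 159 \cdot 32 + 3 = 5088 + 3 = 5091$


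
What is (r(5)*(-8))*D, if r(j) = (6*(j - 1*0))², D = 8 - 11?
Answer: 21600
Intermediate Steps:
D = -3
r(j) = 36*j² (r(j) = (6*(j + 0))² = (6*j)² = 36*j²)
(r(5)*(-8))*D = ((36*5²)*(-8))*(-3) = ((36*25)*(-8))*(-3) = (900*(-8))*(-3) = -7200*(-3) = 21600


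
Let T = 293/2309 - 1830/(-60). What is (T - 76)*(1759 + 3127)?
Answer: -511889119/2309 ≈ -2.2169e+5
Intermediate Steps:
T = 141435/4618 (T = 293*(1/2309) - 1830*(-1/60) = 293/2309 + 61/2 = 141435/4618 ≈ 30.627)
(T - 76)*(1759 + 3127) = (141435/4618 - 76)*(1759 + 3127) = -209533/4618*4886 = -511889119/2309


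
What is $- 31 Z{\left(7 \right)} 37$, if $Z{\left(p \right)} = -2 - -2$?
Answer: $0$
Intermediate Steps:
$Z{\left(p \right)} = 0$ ($Z{\left(p \right)} = -2 + 2 = 0$)
$- 31 Z{\left(7 \right)} 37 = \left(-31\right) 0 \cdot 37 = 0 \cdot 37 = 0$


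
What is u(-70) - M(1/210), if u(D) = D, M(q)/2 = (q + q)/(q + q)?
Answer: -72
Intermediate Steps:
M(q) = 2 (M(q) = 2*((q + q)/(q + q)) = 2*((2*q)/((2*q))) = 2*((2*q)*(1/(2*q))) = 2*1 = 2)
u(-70) - M(1/210) = -70 - 1*2 = -70 - 2 = -72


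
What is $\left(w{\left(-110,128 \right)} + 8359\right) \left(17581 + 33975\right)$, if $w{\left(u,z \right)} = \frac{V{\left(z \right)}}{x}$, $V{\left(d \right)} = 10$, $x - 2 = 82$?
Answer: $\frac{9050217574}{21} \approx 4.3096 \cdot 10^{8}$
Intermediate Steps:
$x = 84$ ($x = 2 + 82 = 84$)
$w{\left(u,z \right)} = \frac{5}{42}$ ($w{\left(u,z \right)} = \frac{10}{84} = 10 \cdot \frac{1}{84} = \frac{5}{42}$)
$\left(w{\left(-110,128 \right)} + 8359\right) \left(17581 + 33975\right) = \left(\frac{5}{42} + 8359\right) \left(17581 + 33975\right) = \frac{351083}{42} \cdot 51556 = \frac{9050217574}{21}$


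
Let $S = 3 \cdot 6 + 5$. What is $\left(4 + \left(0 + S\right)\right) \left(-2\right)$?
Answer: $-54$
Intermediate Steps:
$S = 23$ ($S = 18 + 5 = 23$)
$\left(4 + \left(0 + S\right)\right) \left(-2\right) = \left(4 + \left(0 + 23\right)\right) \left(-2\right) = \left(4 + 23\right) \left(-2\right) = 27 \left(-2\right) = -54$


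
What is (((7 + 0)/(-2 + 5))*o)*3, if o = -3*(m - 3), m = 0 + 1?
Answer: 42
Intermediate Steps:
m = 1
o = 6 (o = -3*(1 - 3) = -3*(-2) = 6)
(((7 + 0)/(-2 + 5))*o)*3 = (((7 + 0)/(-2 + 5))*6)*3 = ((7/3)*6)*3 = 14*3 = 42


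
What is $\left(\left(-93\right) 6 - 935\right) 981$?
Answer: $-1464633$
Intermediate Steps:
$\left(\left(-93\right) 6 - 935\right) 981 = \left(-558 - 935\right) 981 = \left(-1493\right) 981 = -1464633$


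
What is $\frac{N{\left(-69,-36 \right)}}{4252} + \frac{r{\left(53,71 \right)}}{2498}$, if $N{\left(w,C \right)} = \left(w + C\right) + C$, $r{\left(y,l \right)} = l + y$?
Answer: $\frac{87515}{5310748} \approx 0.016479$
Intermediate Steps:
$N{\left(w,C \right)} = w + 2 C$ ($N{\left(w,C \right)} = \left(C + w\right) + C = w + 2 C$)
$\frac{N{\left(-69,-36 \right)}}{4252} + \frac{r{\left(53,71 \right)}}{2498} = \frac{-69 + 2 \left(-36\right)}{4252} + \frac{71 + 53}{2498} = \left(-69 - 72\right) \frac{1}{4252} + 124 \cdot \frac{1}{2498} = \left(-141\right) \frac{1}{4252} + \frac{62}{1249} = - \frac{141}{4252} + \frac{62}{1249} = \frac{87515}{5310748}$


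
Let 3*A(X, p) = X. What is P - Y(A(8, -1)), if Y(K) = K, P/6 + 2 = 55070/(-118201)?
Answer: -6192104/354603 ≈ -17.462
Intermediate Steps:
A(X, p) = X/3
P = -1748832/118201 (P = -12 + 6*(55070/(-118201)) = -12 + 6*(55070*(-1/118201)) = -12 + 6*(-55070/118201) = -12 - 330420/118201 = -1748832/118201 ≈ -14.795)
P - Y(A(8, -1)) = -1748832/118201 - 8/3 = -6192104/354603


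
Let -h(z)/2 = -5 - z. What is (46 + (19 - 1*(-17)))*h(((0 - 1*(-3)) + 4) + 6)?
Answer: 2952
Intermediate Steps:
h(z) = 10 + 2*z (h(z) = -2*(-5 - z) = 10 + 2*z)
(46 + (19 - 1*(-17)))*h(((0 - 1*(-3)) + 4) + 6) = (46 + (19 - 1*(-17)))*(10 + 2*(((0 - 1*(-3)) + 4) + 6)) = (46 + (19 + 17))*(10 + 2*(((0 + 3) + 4) + 6)) = (46 + 36)*(10 + 2*((3 + 4) + 6)) = 82*(10 + 2*(7 + 6)) = 82*(10 + 2*13) = 82*(10 + 26) = 82*36 = 2952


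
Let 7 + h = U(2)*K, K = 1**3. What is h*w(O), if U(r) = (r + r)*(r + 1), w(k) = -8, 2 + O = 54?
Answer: -40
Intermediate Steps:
O = 52 (O = -2 + 54 = 52)
U(r) = 2*r*(1 + r) (U(r) = (2*r)*(1 + r) = 2*r*(1 + r))
K = 1
h = 5 (h = -7 + (2*2*(1 + 2))*1 = -7 + (2*2*3)*1 = -7 + 12*1 = -7 + 12 = 5)
h*w(O) = 5*(-8) = -40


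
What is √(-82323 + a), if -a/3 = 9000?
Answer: 3*I*√12147 ≈ 330.64*I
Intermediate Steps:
a = -27000 (a = -3*9000 = -27000)
√(-82323 + a) = √(-82323 - 27000) = √(-109323) = 3*I*√12147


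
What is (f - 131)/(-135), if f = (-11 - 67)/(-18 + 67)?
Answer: 6497/6615 ≈ 0.98216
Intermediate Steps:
f = -78/49 ≈ -1.5918
(f - 131)/(-135) = (-78/49 - 131)/(-135) = -1/135*(-6497/49) = 6497/6615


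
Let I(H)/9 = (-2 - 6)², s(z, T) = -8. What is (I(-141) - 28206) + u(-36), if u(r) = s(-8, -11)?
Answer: -27638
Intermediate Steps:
u(r) = -8
I(H) = 576 (I(H) = 9*(-2 - 6)² = 9*(-8)² = 9*64 = 576)
(I(-141) - 28206) + u(-36) = (576 - 28206) - 8 = -27630 - 8 = -27638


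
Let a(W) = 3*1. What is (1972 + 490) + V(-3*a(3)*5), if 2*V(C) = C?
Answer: 4879/2 ≈ 2439.5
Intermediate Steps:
a(W) = 3
V(C) = C/2
(1972 + 490) + V(-3*a(3)*5) = (1972 + 490) + (-3*3*5)/2 = 2462 + (-9*5)/2 = 2462 + (-1*45)/2 = 2462 + (1/2)*(-45) = 2462 - 45/2 = 4879/2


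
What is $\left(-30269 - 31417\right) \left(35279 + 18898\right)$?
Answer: $-3341962422$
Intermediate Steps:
$\left(-30269 - 31417\right) \left(35279 + 18898\right) = \left(-61686\right) 54177 = -3341962422$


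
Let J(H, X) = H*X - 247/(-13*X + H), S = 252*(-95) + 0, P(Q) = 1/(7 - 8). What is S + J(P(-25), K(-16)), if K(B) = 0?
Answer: -23693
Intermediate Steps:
P(Q) = -1 (P(Q) = 1/(-1) = -1)
S = -23940 (S = -23940 + 0 = -23940)
J(H, X) = -247/(H - 13*X) + H*X (J(H, X) = H*X - 247/(H - 13*X) = -247/(H - 13*X) + H*X)
S + J(P(-25), K(-16)) = -23940 + (-247 + 0*(-1)² - 13*(-1)*0²)/(-1 - 13*0) = -23940 + (-247 + 0*1 - 13*(-1)*0)/(-1 + 0) = -23940 + (-247 + 0 + 0)/(-1) = -23940 - 1*(-247) = -23940 + 247 = -23693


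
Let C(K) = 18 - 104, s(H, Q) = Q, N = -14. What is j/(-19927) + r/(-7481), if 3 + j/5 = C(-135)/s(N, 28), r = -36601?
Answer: 10214053203/2087034418 ≈ 4.8941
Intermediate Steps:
C(K) = -86
j = -425/14 (j = -15 + 5*(-86/28) = -15 + 5*(-86*1/28) = -15 + 5*(-43/14) = -15 - 215/14 = -425/14 ≈ -30.357)
j/(-19927) + r/(-7481) = -425/14/(-19927) - 36601/(-7481) = -425/14*(-1/19927) - 36601*(-1/7481) = 425/278978 + 36601/7481 = 10214053203/2087034418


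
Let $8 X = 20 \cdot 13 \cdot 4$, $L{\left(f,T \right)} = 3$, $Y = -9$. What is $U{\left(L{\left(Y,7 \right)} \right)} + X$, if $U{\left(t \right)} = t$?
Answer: $133$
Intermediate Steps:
$X = 130$ ($X = \frac{20 \cdot 13 \cdot 4}{8} = \frac{260 \cdot 4}{8} = \frac{1}{8} \cdot 1040 = 130$)
$U{\left(L{\left(Y,7 \right)} \right)} + X = 3 + 130 = 133$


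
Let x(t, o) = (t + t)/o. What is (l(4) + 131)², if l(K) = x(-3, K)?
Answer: 67081/4 ≈ 16770.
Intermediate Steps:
x(t, o) = 2*t/o (x(t, o) = (2*t)/o = 2*t/o)
l(K) = -6/K (l(K) = 2*(-3)/K = -6/K)
(l(4) + 131)² = (-6/4 + 131)² = (-6*¼ + 131)² = (-3/2 + 131)² = (259/2)² = 67081/4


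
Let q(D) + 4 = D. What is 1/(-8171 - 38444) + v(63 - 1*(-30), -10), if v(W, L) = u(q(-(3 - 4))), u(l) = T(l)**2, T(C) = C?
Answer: 419534/46615 ≈ 9.0000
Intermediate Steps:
q(D) = -4 + D
u(l) = l**2
v(W, L) = 9 (v(W, L) = (-4 - (3 - 4))**2 = (-4 - 1*(-1))**2 = (-4 + 1)**2 = (-3)**2 = 9)
1/(-8171 - 38444) + v(63 - 1*(-30), -10) = 1/(-8171 - 38444) + 9 = 1/(-46615) + 9 = -1/46615 + 9 = 419534/46615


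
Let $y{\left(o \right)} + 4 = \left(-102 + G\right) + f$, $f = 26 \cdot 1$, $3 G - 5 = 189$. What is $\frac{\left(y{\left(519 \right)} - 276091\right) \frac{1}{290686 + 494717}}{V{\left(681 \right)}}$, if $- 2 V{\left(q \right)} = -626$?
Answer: $- \frac{828319}{737493417} \approx -0.0011232$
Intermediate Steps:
$G = \frac{194}{3}$ ($G = \frac{5}{3} + \frac{1}{3} \cdot 189 = \frac{5}{3} + 63 = \frac{194}{3} \approx 64.667$)
$V{\left(q \right)} = 313$ ($V{\left(q \right)} = \left(- \frac{1}{2}\right) \left(-626\right) = 313$)
$f = 26$
$y{\left(o \right)} = - \frac{46}{3}$ ($y{\left(o \right)} = -4 + \left(\left(-102 + \frac{194}{3}\right) + 26\right) = -4 + \left(- \frac{112}{3} + 26\right) = -4 - \frac{34}{3} = - \frac{46}{3}$)
$\frac{\left(y{\left(519 \right)} - 276091\right) \frac{1}{290686 + 494717}}{V{\left(681 \right)}} = \frac{\left(- \frac{46}{3} - 276091\right) \frac{1}{290686 + 494717}}{313} = - \frac{828319}{3 \cdot 785403} \cdot \frac{1}{313} = \left(- \frac{828319}{3}\right) \frac{1}{785403} \cdot \frac{1}{313} = \left(- \frac{828319}{2356209}\right) \frac{1}{313} = - \frac{828319}{737493417}$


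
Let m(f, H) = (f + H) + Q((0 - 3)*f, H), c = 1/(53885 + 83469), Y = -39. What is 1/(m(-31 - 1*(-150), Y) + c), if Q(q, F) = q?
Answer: -137354/38047057 ≈ -0.0036101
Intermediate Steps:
c = 1/137354 ≈ 7.2805e-6
m(f, H) = H - 2*f (m(f, H) = (f + H) + (0 - 3)*f = (H + f) - 3*f = H - 2*f)
1/(m(-31 - 1*(-150), Y) + c) = 1/((-39 - 2*(-31 - 1*(-150))) + 1/137354) = 1/((-39 - 2*(-31 + 150)) + 1/137354) = 1/((-39 - 2*119) + 1/137354) = 1/((-39 - 238) + 1/137354) = 1/(-277 + 1/137354) = 1/(-38047057/137354) = -137354/38047057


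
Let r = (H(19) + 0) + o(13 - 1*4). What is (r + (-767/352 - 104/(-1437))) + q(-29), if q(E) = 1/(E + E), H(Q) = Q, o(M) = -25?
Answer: -119167847/14668896 ≈ -8.1238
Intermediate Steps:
r = -6 (r = (19 + 0) - 25 = 19 - 25 = -6)
q(E) = 1/(2*E)
(r + (-767/352 - 104/(-1437))) + q(-29) = (-6 + (-767/352 - 104/(-1437))) + (1/2)/(-29) = (-6 + (-767*1/352 - 104*(-1/1437))) + (1/2)*(-1/29) = (-6 + (-767/352 + 104/1437)) - 1/58 = (-6 - 1065571/505824) - 1/58 = -4100515/505824 - 1/58 = -119167847/14668896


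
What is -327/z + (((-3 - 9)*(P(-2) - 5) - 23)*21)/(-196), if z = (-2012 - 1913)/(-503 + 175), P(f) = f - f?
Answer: -3438843/109900 ≈ -31.291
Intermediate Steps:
P(f) = 0
z = 3925/328 (z = -3925/(-328) = -3925*(-1/328) = 3925/328 ≈ 11.966)
-327/z + (((-3 - 9)*(P(-2) - 5) - 23)*21)/(-196) = -327/3925/328 + (((-3 - 9)*(0 - 5) - 23)*21)/(-196) = -327*328/3925 + ((-12*(-5) - 23)*21)*(-1/196) = -107256/3925 + ((60 - 23)*21)*(-1/196) = -107256/3925 + (37*21)*(-1/196) = -107256/3925 + 777*(-1/196) = -107256/3925 - 111/28 = -3438843/109900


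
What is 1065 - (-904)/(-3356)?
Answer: 893309/839 ≈ 1064.7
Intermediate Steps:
1065 - (-904)/(-3356) = 1065 - (-904)*(-1)/3356 = 1065 - 1*226/839 = 1065 - 226/839 = 893309/839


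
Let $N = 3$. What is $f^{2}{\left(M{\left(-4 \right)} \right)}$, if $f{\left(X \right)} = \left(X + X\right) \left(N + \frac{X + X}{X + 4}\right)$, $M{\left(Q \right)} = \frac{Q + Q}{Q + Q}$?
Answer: $\frac{1156}{25} \approx 46.24$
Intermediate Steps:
$M{\left(Q \right)} = 1$ ($M{\left(Q \right)} = \frac{2 Q}{2 Q} = 2 Q \frac{1}{2 Q} = 1$)
$f{\left(X \right)} = 2 X \left(3 + \frac{2 X}{4 + X}\right)$ ($f{\left(X \right)} = \left(X + X\right) \left(3 + \frac{X + X}{X + 4}\right) = 2 X \left(3 + \frac{2 X}{4 + X}\right)$)
$f^{2}{\left(M{\left(-4 \right)} \right)} = \left(2 \cdot 1 \frac{1}{4 + 1} \left(12 + 5 \cdot 1\right)\right)^{2} = \left(2 \cdot 1 \cdot \frac{1}{5} \left(12 + 5\right)\right)^{2} = \left(2 \cdot 1 \cdot \frac{1}{5} \cdot 17\right)^{2} = \left(\frac{34}{5}\right)^{2} = \frac{1156}{25}$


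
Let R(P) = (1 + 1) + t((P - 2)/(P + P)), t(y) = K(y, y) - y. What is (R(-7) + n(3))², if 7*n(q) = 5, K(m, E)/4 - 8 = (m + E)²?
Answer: 15896169/9604 ≈ 1655.2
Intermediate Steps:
K(m, E) = 32 + 4*(E + m)² (K(m, E) = 32 + 4*(m + E)² = 32 + 4*(E + m)²)
n(q) = 5/7 (n(q) = (⅐)*5 = 5/7)
t(y) = 32 - y + 16*y² (t(y) = (32 + 4*(y + y)²) - y = (32 + 4*(2*y)²) - y = (32 + 4*(4*y²)) - y = (32 + 16*y²) - y = 32 - y + 16*y²)
R(P) = 34 + 4*(-2 + P)²/P² - (-2 + P)/(2*P) (R(P) = (1 + 1) + (32 - (P - 2)/(P + P) + 16*((P - 2)/(P + P))²) = 2 + (32 - (-2 + P)/(2*P) + 16*((-2 + P)/((2*P)))²) = 2 + (32 - (-2 + P)*1/(2*P) + 16*((-2 + P)*(1/(2*P)))²) = 2 + (32 - (-2 + P)/(2*P) + 16*((-2 + P)/(2*P))²) = 2 + (32 - (-2 + P)/(2*P) + 16*((-2 + P)²/(4*P²))) = 2 + (32 - (-2 + P)/(2*P) + 4*(-2 + P)²/P²) = 2 + (32 + 4*(-2 + P)²/P² - (-2 + P)/(2*P)) = 34 + 4*(-2 + P)²/P² - (-2 + P)/(2*P))
(R(-7) + n(3))² = ((75/2 - 15/(-7) + 16/(-7)²) + 5/7)² = ((75/2 - 15*(-⅐) + 16*(1/49)) + 5/7)² = ((75/2 + 15/7 + 16/49) + 5/7)² = (3917/98 + 5/7)² = (3987/98)² = 15896169/9604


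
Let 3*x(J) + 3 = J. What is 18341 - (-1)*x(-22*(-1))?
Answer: 55042/3 ≈ 18347.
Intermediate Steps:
x(J) = -1 + J/3
18341 - (-1)*x(-22*(-1)) = 18341 - (-1)*(-1 + (-22*(-1))/3) = 18341 - (-1)*(-1 + (⅓)*22) = 18341 - (-1)*(-1 + 22/3) = 18341 - (-1)*19/3 = 18341 - 1*(-19/3) = 18341 + 19/3 = 55042/3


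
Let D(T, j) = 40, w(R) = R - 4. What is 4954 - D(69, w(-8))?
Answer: 4914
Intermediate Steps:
w(R) = -4 + R
4954 - D(69, w(-8)) = 4954 - 1*40 = 4954 - 40 = 4914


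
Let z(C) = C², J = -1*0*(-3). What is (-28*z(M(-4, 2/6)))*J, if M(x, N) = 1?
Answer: 0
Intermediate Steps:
J = 0 (J = 0*(-3) = 0)
(-28*z(M(-4, 2/6)))*J = -28*1²*0 = -28*1*0 = -28*0 = 0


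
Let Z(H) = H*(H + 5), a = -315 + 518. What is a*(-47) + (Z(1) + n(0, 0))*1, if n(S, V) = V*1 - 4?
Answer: -9539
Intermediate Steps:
n(S, V) = -4 + V (n(S, V) = V - 4 = -4 + V)
a = 203
Z(H) = H*(5 + H)
a*(-47) + (Z(1) + n(0, 0))*1 = 203*(-47) + (1*(5 + 1) + (-4 + 0))*1 = -9541 + (1*6 - 4)*1 = -9541 + (6 - 4)*1 = -9541 + 2*1 = -9541 + 2 = -9539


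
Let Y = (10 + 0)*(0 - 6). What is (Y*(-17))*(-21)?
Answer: -21420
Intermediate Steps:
Y = -60 (Y = 10*(-6) = -60)
(Y*(-17))*(-21) = -60*(-17)*(-21) = 1020*(-21) = -21420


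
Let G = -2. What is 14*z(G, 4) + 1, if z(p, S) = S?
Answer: 57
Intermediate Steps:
14*z(G, 4) + 1 = 14*4 + 1 = 56 + 1 = 57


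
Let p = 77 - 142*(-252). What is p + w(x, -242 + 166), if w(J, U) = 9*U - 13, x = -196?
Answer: 35164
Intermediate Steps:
p = 35861 (p = 77 + 35784 = 35861)
w(J, U) = -13 + 9*U
p + w(x, -242 + 166) = 35861 + (-13 + 9*(-242 + 166)) = 35861 + (-13 + 9*(-76)) = 35861 + (-13 - 684) = 35861 - 697 = 35164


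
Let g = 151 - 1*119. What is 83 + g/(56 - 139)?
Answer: 6857/83 ≈ 82.615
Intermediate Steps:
g = 32 (g = 151 - 119 = 32)
83 + g/(56 - 139) = 83 + 32/(56 - 139) = 83 + 32/(-83) = 83 + 32*(-1/83) = 83 - 32/83 = 6857/83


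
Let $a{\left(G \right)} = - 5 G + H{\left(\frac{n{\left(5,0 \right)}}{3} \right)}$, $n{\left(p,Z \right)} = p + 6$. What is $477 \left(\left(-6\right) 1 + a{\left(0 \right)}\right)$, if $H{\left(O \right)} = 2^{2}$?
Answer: $-954$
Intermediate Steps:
$n{\left(p,Z \right)} = 6 + p$
$H{\left(O \right)} = 4$
$a{\left(G \right)} = 4 - 5 G$ ($a{\left(G \right)} = - 5 G + 4 = 4 - 5 G$)
$477 \left(\left(-6\right) 1 + a{\left(0 \right)}\right) = 477 \left(\left(-6\right) 1 + \left(4 - 0\right)\right) = 477 \left(-6 + \left(4 + 0\right)\right) = 477 \left(-6 + 4\right) = 477 \left(-2\right) = -954$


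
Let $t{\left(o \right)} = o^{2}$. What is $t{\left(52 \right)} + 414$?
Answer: $3118$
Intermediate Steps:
$t{\left(52 \right)} + 414 = 52^{2} + 414 = 2704 + 414 = 3118$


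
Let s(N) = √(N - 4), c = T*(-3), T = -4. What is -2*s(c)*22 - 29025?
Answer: -29025 - 88*√2 ≈ -29149.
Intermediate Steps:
c = 12 (c = -4*(-3) = 12)
s(N) = √(-4 + N)
-2*s(c)*22 - 29025 = -2*√(-4 + 12)*22 - 29025 = -4*√2*22 - 29025 = -88*√2 - 29025 = -29025 - 88*√2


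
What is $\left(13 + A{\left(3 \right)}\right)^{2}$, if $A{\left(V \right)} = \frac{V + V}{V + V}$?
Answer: $196$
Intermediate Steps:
$A{\left(V \right)} = 1$ ($A{\left(V \right)} = \frac{2 V}{2 V} = 2 V \frac{1}{2 V} = 1$)
$\left(13 + A{\left(3 \right)}\right)^{2} = \left(13 + 1\right)^{2} = 14^{2} = 196$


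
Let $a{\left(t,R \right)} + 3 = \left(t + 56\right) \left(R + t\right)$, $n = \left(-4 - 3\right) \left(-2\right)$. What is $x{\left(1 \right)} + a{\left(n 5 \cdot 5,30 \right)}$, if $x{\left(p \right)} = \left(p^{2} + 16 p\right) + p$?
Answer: $154295$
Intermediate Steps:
$n = 14$ ($n = \left(-7\right) \left(-2\right) = 14$)
$x{\left(p \right)} = p^{2} + 17 p$
$a{\left(t,R \right)} = -3 + \left(56 + t\right) \left(R + t\right)$ ($a{\left(t,R \right)} = -3 + \left(t + 56\right) \left(R + t\right) = -3 + \left(56 + t\right) \left(R + t\right)$)
$x{\left(1 \right)} + a{\left(n 5 \cdot 5,30 \right)} = 1 \left(17 + 1\right) + \left(-3 + \left(14 \cdot 5 \cdot 5\right)^{2} + 56 \cdot 30 + 56 \cdot 14 \cdot 5 \cdot 5 + 30 \cdot 14 \cdot 5 \cdot 5\right) = 1 \cdot 18 + \left(-3 + \left(70 \cdot 5\right)^{2} + 1680 + 56 \cdot 70 \cdot 5 + 30 \cdot 70 \cdot 5\right) = 18 + \left(-3 + 350^{2} + 1680 + 56 \cdot 350 + 30 \cdot 350\right) = 18 + \left(-3 + 122500 + 1680 + 19600 + 10500\right) = 18 + 154277 = 154295$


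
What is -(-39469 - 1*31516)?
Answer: 70985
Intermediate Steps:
-(-39469 - 1*31516) = -(-39469 - 31516) = -1*(-70985) = 70985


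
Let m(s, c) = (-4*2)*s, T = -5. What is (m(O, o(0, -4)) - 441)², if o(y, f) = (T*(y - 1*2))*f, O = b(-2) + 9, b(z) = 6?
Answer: 314721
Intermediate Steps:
O = 15 (O = 6 + 9 = 15)
o(y, f) = f*(10 - 5*y) (o(y, f) = (-5*(y - 1*2))*f = (-5*(y - 2))*f = (-5*(-2 + y))*f = (10 - 5*y)*f = f*(10 - 5*y))
m(s, c) = -8*s
(m(O, o(0, -4)) - 441)² = (-8*15 - 441)² = (-120 - 441)² = (-561)² = 314721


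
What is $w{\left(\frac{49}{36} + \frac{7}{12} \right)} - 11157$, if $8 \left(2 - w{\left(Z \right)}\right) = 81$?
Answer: $- \frac{89321}{8} \approx -11165.0$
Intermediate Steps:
$w{\left(Z \right)} = - \frac{65}{8}$ ($w{\left(Z \right)} = 2 - \frac{81}{8} = - \frac{65}{8}$)
$w{\left(\frac{49}{36} + \frac{7}{12} \right)} - 11157 = - \frac{65}{8} - 11157 = - \frac{89321}{8}$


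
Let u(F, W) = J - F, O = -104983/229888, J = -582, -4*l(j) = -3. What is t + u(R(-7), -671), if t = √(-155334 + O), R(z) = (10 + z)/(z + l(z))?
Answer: -14538/25 + 5*I*√1282686230494/14368 ≈ -581.52 + 394.13*I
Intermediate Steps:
l(j) = ¾ (l(j) = -¼*(-3) = ¾)
O = -104983/229888 (O = -104983*1/229888 = -104983/229888 ≈ -0.45667)
R(z) = (10 + z)/(¾ + z) (R(z) = (10 + z)/(z + ¾) = (10 + z)/(¾ + z))
u(F, W) = -582 - F
t = 5*I*√1282686230494/14368 (t = √(-155334 - 104983/229888) = √(-35709527575/229888) = 5*I*√1282686230494/14368 ≈ 394.13*I)
t + u(R(-7), -671) = 5*I*√1282686230494/14368 + (-582 - 4*(10 - 7)/(3 + 4*(-7))) = 5*I*√1282686230494/14368 + (-582 - 4*3/(3 - 28)) = 5*I*√1282686230494/14368 + (-582 - 4*3/(-25)) = 5*I*√1282686230494/14368 + (-582 - 4*(-1)*3/25) = 5*I*√1282686230494/14368 + (-582 - 1*(-12/25)) = 5*I*√1282686230494/14368 + (-582 + 12/25) = 5*I*√1282686230494/14368 - 14538/25 = -14538/25 + 5*I*√1282686230494/14368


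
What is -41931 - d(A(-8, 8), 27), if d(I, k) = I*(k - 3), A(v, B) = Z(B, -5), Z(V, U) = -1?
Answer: -41907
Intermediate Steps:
A(v, B) = -1
d(I, k) = I*(-3 + k)
-41931 - d(A(-8, 8), 27) = -41931 - (-1)*(-3 + 27) = -41931 - (-1)*24 = -41931 - 1*(-24) = -41931 + 24 = -41907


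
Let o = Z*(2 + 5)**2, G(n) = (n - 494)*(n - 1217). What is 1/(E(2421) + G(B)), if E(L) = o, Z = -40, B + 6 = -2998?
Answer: 1/14763098 ≈ 6.7736e-8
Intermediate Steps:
B = -3004 (B = -6 - 2998 = -3004)
G(n) = (-1217 + n)*(-494 + n) (G(n) = (-494 + n)*(-1217 + n) = (-1217 + n)*(-494 + n))
o = -1960 (o = -40*(2 + 5)**2 = -40*7**2 = -40*49 = -1960)
E(L) = -1960
1/(E(2421) + G(B)) = 1/(-1960 + (601198 + (-3004)**2 - 1711*(-3004))) = 1/(-1960 + (601198 + 9024016 + 5139844)) = 1/(-1960 + 14765058) = 1/14763098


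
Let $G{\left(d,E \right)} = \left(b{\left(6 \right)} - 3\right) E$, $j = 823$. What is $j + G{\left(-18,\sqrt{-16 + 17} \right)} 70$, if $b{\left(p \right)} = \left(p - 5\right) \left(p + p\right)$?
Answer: $1453$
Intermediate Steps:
$b{\left(p \right)} = 2 p \left(-5 + p\right)$ ($b{\left(p \right)} = \left(-5 + p\right) 2 p = 2 p \left(-5 + p\right)$)
$G{\left(d,E \right)} = 9 E$ ($G{\left(d,E \right)} = \left(2 \cdot 6 \left(-5 + 6\right) - 3\right) E = \left(2 \cdot 6 \cdot 1 - 3\right) E = \left(12 - 3\right) E = 9 E$)
$j + G{\left(-18,\sqrt{-16 + 17} \right)} 70 = 823 + 9 \sqrt{-16 + 17} \cdot 70 = 823 + 9 \sqrt{1} \cdot 70 = 823 + 9 \cdot 1 \cdot 70 = 823 + 9 \cdot 70 = 823 + 630 = 1453$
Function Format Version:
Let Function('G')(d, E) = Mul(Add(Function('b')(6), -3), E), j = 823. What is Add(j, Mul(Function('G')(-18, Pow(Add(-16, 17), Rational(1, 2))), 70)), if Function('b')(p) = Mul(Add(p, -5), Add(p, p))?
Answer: 1453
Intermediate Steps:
Function('b')(p) = Mul(2, p, Add(-5, p)) (Function('b')(p) = Mul(Add(-5, p), Mul(2, p)) = Mul(2, p, Add(-5, p)))
Function('G')(d, E) = Mul(9, E) (Function('G')(d, E) = Mul(Add(Mul(2, 6, Add(-5, 6)), -3), E) = Mul(Add(Mul(2, 6, 1), -3), E) = Mul(Add(12, -3), E) = Mul(9, E))
Add(j, Mul(Function('G')(-18, Pow(Add(-16, 17), Rational(1, 2))), 70)) = Add(823, Mul(Mul(9, Pow(Add(-16, 17), Rational(1, 2))), 70)) = Add(823, Mul(Mul(9, Pow(1, Rational(1, 2))), 70)) = Add(823, Mul(Mul(9, 1), 70)) = Add(823, Mul(9, 70)) = Add(823, 630) = 1453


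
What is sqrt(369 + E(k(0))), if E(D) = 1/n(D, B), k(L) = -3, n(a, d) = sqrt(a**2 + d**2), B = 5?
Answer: sqrt(426564 + 34*sqrt(34))/34 ≈ 19.214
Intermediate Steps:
E(D) = 1/sqrt(25 + D**2) (E(D) = 1/(sqrt(D**2 + 5**2)) = 1/(sqrt(D**2 + 25)) = 1/(sqrt(25 + D**2)) = 1/sqrt(25 + D**2))
sqrt(369 + E(k(0))) = sqrt(369 + 1/sqrt(25 + (-3)**2)) = sqrt(369 + 1/sqrt(25 + 9)) = sqrt(369 + 1/sqrt(34)) = sqrt(369 + sqrt(34)/34)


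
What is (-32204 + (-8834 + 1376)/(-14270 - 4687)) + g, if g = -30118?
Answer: -393810232/6319 ≈ -62322.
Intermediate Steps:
(-32204 + (-8834 + 1376)/(-14270 - 4687)) + g = (-32204 + (-8834 + 1376)/(-14270 - 4687)) - 30118 = (-32204 - 7458/(-18957)) - 30118 = (-32204 - 7458*(-1/18957)) - 30118 = (-32204 + 2486/6319) - 30118 = -203494590/6319 - 30118 = -393810232/6319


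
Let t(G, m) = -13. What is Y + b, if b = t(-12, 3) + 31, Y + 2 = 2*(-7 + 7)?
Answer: 16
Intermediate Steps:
Y = -2 (Y = -2 + 2*(-7 + 7) = -2 + 2*0 = -2 + 0 = -2)
b = 18 (b = -13 + 31 = 18)
Y + b = -2 + 18 = 16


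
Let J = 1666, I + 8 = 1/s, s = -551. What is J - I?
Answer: 922375/551 ≈ 1674.0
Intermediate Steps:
I = -4409/551 (I = -8 + 1/(-551) = -8 - 1/551 = -4409/551 ≈ -8.0018)
J - I = 1666 - 1*(-4409/551) = 1666 + 4409/551 = 922375/551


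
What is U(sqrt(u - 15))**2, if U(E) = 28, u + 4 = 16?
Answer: 784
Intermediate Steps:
u = 12 (u = -4 + 16 = 12)
U(sqrt(u - 15))**2 = 28**2 = 784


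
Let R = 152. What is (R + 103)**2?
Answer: 65025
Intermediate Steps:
(R + 103)**2 = (152 + 103)**2 = 255**2 = 65025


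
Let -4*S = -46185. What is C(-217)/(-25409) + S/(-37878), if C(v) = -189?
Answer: -381626299/1283256136 ≈ -0.29739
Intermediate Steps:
S = 46185/4 (S = -¼*(-46185) = 46185/4 ≈ 11546.)
C(-217)/(-25409) + S/(-37878) = -189/(-25409) + (46185/4)/(-37878) = -189*(-1/25409) + (46185/4)*(-1/37878) = 189/25409 - 15395/50504 = -381626299/1283256136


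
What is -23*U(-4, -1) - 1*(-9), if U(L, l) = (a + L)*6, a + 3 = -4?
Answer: 1527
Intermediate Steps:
a = -7 (a = -3 - 4 = -7)
U(L, l) = -42 + 6*L (U(L, l) = (-7 + L)*6 = -42 + 6*L)
-23*U(-4, -1) - 1*(-9) = -23*(-42 + 6*(-4)) - 1*(-9) = -23*(-42 - 24) + 9 = -23*(-66) + 9 = 1518 + 9 = 1527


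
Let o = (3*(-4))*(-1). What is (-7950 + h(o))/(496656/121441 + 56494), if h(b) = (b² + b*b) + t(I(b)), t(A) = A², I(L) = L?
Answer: -456496719/3430592255 ≈ -0.13307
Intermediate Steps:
o = 12 (o = -12*(-1) = 12)
h(b) = 3*b² (h(b) = (b² + b*b) + b² = (b² + b²) + b² = 2*b² + b² = 3*b²)
(-7950 + h(o))/(496656/121441 + 56494) = (-7950 + 3*12²)/(496656/121441 + 56494) = (-7950 + 3*144)/(496656*(1/121441) + 56494) = (-7950 + 432)/(496656/121441 + 56494) = -7518/6861184510/121441 = -7518*121441/6861184510 = -456496719/3430592255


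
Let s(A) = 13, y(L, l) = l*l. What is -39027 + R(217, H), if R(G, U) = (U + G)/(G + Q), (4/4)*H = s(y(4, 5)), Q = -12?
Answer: -1600061/41 ≈ -39026.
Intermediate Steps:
y(L, l) = l**2
H = 13
R(G, U) = (G + U)/(-12 + G) (R(G, U) = (U + G)/(G - 12) = (G + U)/(-12 + G))
-39027 + R(217, H) = -39027 + (217 + 13)/(-12 + 217) = -39027 + 230/205 = -39027 + (1/205)*230 = -39027 + 46/41 = -1600061/41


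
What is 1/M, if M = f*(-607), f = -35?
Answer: 1/21245 ≈ 4.7070e-5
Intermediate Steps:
M = 21245 (M = -35*(-607) = 21245)
1/M = 1/21245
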